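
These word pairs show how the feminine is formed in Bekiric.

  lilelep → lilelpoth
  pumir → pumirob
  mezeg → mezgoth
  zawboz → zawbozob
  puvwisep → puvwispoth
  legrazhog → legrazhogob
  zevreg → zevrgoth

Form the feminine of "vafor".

vaforob

"vafor" has last vowel 'o'. The stems whose last vowel is 'o' (zawboz → zawbozob, legrazhog → legrazhogob) add -ob.
The other pattern: stems whose last vowel is 'e' delete the last vowel and add -oth.
So vafor → vaforob.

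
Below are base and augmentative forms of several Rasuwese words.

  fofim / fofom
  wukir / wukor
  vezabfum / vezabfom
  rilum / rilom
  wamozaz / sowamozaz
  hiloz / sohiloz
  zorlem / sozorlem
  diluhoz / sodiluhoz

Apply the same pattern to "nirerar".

fofim and zorlem both end in -m yet inflect differently (fofom, sozorlem), so the final letter is not what conditions the rule; the last vowel is.
"nirerar" has last vowel 'a'. The one such stem in the data (wamozaz → sowamozaz) adds the prefix so-, so the same rule applies.
The other pattern: stems whose last vowel is 'i' or 'u' change the last vowel to 'o'.
So nirerar → sonirerar.

sonirerar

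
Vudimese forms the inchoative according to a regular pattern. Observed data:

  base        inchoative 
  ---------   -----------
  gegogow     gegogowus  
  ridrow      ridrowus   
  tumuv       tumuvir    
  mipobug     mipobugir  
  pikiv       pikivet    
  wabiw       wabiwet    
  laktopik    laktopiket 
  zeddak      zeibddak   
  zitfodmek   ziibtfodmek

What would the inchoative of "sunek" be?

suibnek

tumuv and pikiv both end in -v yet inflect differently (tumuvir, pikivet), so the final letter is not what conditions the rule; the last vowel is.
"sunek" has last vowel 'e'. The one such stem in the data (zitfodmek → ziibtfodmek) inserts -ib- after the first vowel (as does zeddak), so the same rule applies.
The other patterns: stems whose last vowel is 'o' add -us; stems whose last vowel is 'u' add -ir; stems whose last vowel is 'i' add -et.
So sunek → suibnek.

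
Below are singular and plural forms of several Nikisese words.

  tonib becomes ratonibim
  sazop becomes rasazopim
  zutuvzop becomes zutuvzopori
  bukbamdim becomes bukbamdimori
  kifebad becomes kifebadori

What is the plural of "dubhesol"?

sazop and zutuvzop both end in -p yet inflect differently (rasazopim, zutuvzopori), so the final letter is not what conditions the rule; the number of vowels is.
"dubhesol" has 3 vowels. The stems with 3 vowels (zutuvzop → zutuvzopori, bukbamdim → bukbamdimori, kifebad → kifebadori) add -ori.
So dubhesol → dubhesolori.

dubhesolori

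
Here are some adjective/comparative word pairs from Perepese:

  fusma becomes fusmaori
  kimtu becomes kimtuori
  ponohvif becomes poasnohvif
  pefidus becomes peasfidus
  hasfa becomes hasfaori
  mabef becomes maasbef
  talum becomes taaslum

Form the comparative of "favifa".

kimtu and talum both have last vowel 'u' yet inflect differently (kimtuori, taaslum), so the last vowel is not what conditions the rule; whether the stem ends in a vowel or a consonant is.
"favifa" ends in a vowel. The stems ending in a vowel (hasfa → hasfaori, kimtu → kimtuori, fusma → fusmaori) add -ori.
So favifa → favifaori.

favifaori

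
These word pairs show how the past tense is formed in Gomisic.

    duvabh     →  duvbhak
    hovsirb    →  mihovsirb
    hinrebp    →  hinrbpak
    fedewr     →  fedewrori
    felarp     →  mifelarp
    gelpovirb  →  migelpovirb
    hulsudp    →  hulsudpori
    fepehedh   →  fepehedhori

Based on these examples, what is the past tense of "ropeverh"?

miropeverh

hulsudp and felarp both end in -p yet inflect differently (hulsudpori, mifelarp), so the final letter is not what conditions the rule; the second-to-last letter is.
"ropeverh" has second-to-last letter 'r'. The stems whose second-to-last letter is 'r' (felarp → mifelarp, gelpovirb → migelpovirb, hovsirb → mihovsirb) add the prefix mi-.
The other patterns: stems whose second-to-last letter is 'd' or 'w' add -ori; stems whose second-to-last letter is 'b' delete the last vowel and add -ak.
So ropeverh → miropeverh.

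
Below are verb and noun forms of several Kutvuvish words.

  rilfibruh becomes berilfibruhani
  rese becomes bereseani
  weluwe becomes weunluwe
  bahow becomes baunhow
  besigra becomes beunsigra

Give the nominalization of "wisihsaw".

wiunsihsaw

"wisihsaw" begins with w-. The one such stem in the data (weluwe → weunluwe) inserts -un- after the first vowel (as do bahow, besigra), so the same rule applies.
The other pattern: stems beginning with r- add be- … -ani around the stem.
So wisihsaw → wiunsihsaw.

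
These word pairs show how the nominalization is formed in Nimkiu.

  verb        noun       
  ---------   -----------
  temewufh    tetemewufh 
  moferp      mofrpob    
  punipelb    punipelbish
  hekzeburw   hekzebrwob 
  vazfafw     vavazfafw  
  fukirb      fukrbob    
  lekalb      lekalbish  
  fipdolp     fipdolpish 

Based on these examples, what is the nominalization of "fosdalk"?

fosdalkish

"fosdalk" has second-to-last letter 'l'. The stems whose second-to-last letter is 'l' (fipdolp → fipdolpish, lekalb → lekalbish, punipelb → punipelbish) add -ish.
The other patterns: stems whose second-to-last letter is 'r' delete the last vowel and add -ob; stems whose second-to-last letter is 'f' repeat the first consonant+vowel as a prefix.
So fosdalk → fosdalkish.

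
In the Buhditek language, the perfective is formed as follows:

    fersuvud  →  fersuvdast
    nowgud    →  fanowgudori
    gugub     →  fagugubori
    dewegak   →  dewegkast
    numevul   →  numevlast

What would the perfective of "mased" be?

"mased" has 2 vowels. The stems with 2 vowels (nowgud → fanowgudori, gugub → fagugubori) add fa- … -ori around the stem.
The other pattern: stems with 3 vowels delete the last vowel and add -ast.
So mased → famasedori.

famasedori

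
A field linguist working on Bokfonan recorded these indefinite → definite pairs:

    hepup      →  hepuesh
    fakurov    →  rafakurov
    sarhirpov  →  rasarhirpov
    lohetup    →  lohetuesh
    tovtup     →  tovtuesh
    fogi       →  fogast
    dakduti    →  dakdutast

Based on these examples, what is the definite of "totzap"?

totzaesh

fogi and fakurov both begin with f- yet inflect differently (fogast, rafakurov), so the first letter is not what conditions the rule; the final letter is.
"totzap" ends in -p. The stems ending in -p (hepup → hepuesh, lohetup → lohetuesh, tovtup → tovtuesh) drop the final letter and add -esh.
So totzap → totzaesh.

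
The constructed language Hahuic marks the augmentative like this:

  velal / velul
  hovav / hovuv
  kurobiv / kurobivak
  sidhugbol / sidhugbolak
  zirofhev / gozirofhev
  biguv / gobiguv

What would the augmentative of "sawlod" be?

sawlodak

"sawlod" has last vowel 'o'. The one such stem in the data (sidhugbol → sidhugbolak) adds -ak, so the same rule applies.
The other patterns: stems whose last vowel is 'a' change the last vowel to 'u'; stems whose last vowel is 'e' or 'u' add the prefix go-.
So sawlod → sawlodak.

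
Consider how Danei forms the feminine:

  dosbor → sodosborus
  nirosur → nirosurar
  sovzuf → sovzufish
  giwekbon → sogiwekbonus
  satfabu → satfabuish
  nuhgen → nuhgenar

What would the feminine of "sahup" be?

sahupish

"sahup" begins with s-. The stems beginning with s- (satfabu → satfabuish, sovzuf → sovzufish) add -ish.
The other patterns: stems beginning with n- add -ar; stems beginning with d- or g- add so- … -us around the stem.
So sahup → sahupish.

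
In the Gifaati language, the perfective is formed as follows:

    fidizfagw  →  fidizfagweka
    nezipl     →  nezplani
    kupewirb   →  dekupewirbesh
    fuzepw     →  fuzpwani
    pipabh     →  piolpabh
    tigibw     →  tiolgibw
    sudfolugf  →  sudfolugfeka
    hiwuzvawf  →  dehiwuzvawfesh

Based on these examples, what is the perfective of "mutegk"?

mutegkeka

hiwuzvawf and sudfolugf both end in -f yet inflect differently (dehiwuzvawfesh, sudfolugfeka), so the final letter is not what conditions the rule; the second-to-last letter is.
"mutegk" has second-to-last letter 'g'. The stems whose second-to-last letter is 'g' (sudfolugf → sudfolugfeka, fidizfagw → fidizfagweka) add -eka.
So mutegk → mutegkeka.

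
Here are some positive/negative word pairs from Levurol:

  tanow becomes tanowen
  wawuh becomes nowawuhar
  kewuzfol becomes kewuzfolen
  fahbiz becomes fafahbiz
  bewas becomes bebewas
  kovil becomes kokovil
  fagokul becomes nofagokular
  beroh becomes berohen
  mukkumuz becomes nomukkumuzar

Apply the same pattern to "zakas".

zazakas

fagokul and kewuzfol both end in -l yet inflect differently (nofagokular, kewuzfolen), so the final letter is not what conditions the rule; the last vowel is.
"zakas" has last vowel 'a'. The one such stem in the data (bewas → bebewas) repeats the first consonant+vowel as a prefix (as do kovil, fahbiz), so the same rule applies.
The other patterns: stems whose last vowel is 'u' add no- … -ar around the stem; stems whose last vowel is 'o' add -en.
So zakas → zazakas.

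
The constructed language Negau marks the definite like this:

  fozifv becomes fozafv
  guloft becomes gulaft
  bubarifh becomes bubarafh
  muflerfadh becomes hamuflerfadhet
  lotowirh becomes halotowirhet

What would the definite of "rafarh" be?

"rafarh" has second-to-last letter 'r'. The one such stem in the data (lotowirh → halotowirhet) adds ha- … -et around the stem, so the same rule applies.
So rafarh → harafarhet.

harafarhet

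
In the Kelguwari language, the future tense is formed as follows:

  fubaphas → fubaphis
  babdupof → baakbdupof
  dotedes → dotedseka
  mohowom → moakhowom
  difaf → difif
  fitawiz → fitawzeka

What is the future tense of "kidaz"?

kidiz

"kidaz" has last vowel 'a'. The stems whose last vowel is 'a' (difaf → difif, fubaphas → fubaphis) change the last vowel to 'i'.
The other patterns: stems whose last vowel is 'o' insert -ak- after the first vowel; stems whose last vowel is 'e' or 'i' delete the last vowel and add -eka.
So kidaz → kidiz.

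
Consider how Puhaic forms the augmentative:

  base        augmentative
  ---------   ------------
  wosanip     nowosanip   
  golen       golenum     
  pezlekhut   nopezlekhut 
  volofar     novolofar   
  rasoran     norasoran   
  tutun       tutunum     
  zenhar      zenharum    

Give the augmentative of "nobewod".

nonobewod

"nobewod" has 3 vowels. The stems with 3 vowels (volofar → novolofar, pezlekhut → nopezlekhut, wosanip → nowosanip) add the prefix no-.
So nobewod → nonobewod.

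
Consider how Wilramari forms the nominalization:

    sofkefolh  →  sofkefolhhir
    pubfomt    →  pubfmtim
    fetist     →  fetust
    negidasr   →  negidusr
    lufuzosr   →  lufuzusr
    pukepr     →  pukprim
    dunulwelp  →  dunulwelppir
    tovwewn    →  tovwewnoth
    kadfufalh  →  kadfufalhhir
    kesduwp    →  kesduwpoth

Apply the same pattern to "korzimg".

korzmgim

"korzimg" has second-to-last letter 'm'. The one such stem in the data (pubfomt → pubfmtim) deletes the last vowel and adds -im (as does pukepr), so the same rule applies.
So korzimg → korzmgim.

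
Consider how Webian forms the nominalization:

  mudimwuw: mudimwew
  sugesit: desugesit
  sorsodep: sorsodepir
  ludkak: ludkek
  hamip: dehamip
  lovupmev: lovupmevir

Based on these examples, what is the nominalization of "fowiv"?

hamip and sorsodep both end in -p yet inflect differently (dehamip, sorsodepir), so the final letter is not what conditions the rule; the last vowel is.
"fowiv" has last vowel 'i'. The stems whose last vowel is 'i' (sugesit → desugesit, hamip → dehamip) add the prefix de-.
So fowiv → defowiv.

defowiv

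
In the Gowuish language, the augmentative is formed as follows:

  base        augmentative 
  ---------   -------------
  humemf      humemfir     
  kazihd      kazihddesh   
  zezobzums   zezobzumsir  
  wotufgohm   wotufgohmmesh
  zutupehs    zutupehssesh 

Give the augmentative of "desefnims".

zezobzums and zutupehs both end in -s yet inflect differently (zezobzumsir, zutupehssesh), so the final letter is not what conditions the rule; the second-to-last letter is.
"desefnims" has second-to-last letter 'm'. The stems whose second-to-last letter is 'm' (zezobzums → zezobzumsir, humemf → humemfir) add -ir.
The other pattern: stems whose second-to-last letter is 'h' double the final consonant and add -esh.
So desefnims → desefnimsir.

desefnimsir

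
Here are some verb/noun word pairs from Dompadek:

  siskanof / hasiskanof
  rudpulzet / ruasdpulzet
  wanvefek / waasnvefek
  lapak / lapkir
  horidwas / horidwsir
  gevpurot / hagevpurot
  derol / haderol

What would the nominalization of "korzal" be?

gevpurot and rudpulzet both end in -t yet inflect differently (hagevpurot, ruasdpulzet), so the final letter is not what conditions the rule; the last vowel is.
"korzal" has last vowel 'a'. The stems whose last vowel is 'a' (lapak → lapkir, horidwas → horidwsir) delete the last vowel and add -ir.
The other patterns: stems whose last vowel is 'o' add the prefix ha-; stems whose last vowel is 'e' insert -as- after the first vowel.
So korzal → korzlir.

korzlir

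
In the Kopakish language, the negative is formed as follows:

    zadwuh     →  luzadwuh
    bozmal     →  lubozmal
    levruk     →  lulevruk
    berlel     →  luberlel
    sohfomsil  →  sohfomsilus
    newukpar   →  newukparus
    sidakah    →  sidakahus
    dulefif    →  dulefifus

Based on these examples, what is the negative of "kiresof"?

kiresofus

sohfomsil and bozmal both end in -l yet inflect differently (sohfomsilus, lubozmal), so the final letter is not what conditions the rule; the number of vowels is.
"kiresof" has 3 vowels. The stems with 3 vowels (newukpar → newukparus, sidakah → sidakahus, dulefif → dulefifus) add -us.
So kiresof → kiresofus.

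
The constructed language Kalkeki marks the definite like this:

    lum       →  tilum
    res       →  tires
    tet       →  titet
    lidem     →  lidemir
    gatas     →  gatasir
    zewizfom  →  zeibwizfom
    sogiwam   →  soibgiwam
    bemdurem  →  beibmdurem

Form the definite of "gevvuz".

gevvuzir

"gevvuz" has 2 vowels. The stems with 2 vowels (lidem → lidemir, gatas → gatasir) add -ir.
So gevvuz → gevvuzir.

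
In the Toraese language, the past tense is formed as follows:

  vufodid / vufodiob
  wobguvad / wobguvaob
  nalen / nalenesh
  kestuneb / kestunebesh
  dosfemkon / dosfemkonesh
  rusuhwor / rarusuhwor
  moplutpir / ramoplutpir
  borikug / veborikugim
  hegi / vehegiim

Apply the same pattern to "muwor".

dosfemkon and rusuhwor both have last vowel 'o' yet inflect differently (dosfemkonesh, rarusuhwor), so the last vowel is not what conditions the rule; the final letter is.
"muwor" ends in -r. The stems ending in -r (rusuhwor → rarusuhwor, moplutpir → ramoplutpir) add the prefix ra-.
So muwor → ramuwor.

ramuwor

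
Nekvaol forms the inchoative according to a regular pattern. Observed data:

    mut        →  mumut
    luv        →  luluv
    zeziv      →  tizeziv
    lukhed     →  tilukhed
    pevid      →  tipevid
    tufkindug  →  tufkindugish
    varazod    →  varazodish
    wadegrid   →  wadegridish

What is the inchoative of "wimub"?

"wimub" has 2 vowels. The stems with 2 vowels (zeziv → tizeziv, lukhed → tilukhed, pevid → tipevid) add the prefix ti-.
So wimub → tiwimub.

tiwimub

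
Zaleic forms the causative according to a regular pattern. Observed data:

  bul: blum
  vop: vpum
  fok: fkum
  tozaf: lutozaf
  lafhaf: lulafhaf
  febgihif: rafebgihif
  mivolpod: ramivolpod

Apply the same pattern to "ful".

flum

tozaf and febgihif both end in -f yet inflect differently (lutozaf, rafebgihif), so the final letter is not what conditions the rule; the number of vowels is.
"ful" has 1 vowel. The stems with 1 vowel (bul → blum, vop → vpum, fok → fkum) delete the last vowel and add -um.
So ful → flum.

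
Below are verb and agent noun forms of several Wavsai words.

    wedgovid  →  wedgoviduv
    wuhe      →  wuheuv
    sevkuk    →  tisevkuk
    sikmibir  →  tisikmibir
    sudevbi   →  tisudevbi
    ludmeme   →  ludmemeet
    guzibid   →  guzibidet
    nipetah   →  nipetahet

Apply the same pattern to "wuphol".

"wuphol" begins with w-. The stems beginning with w- (wedgovid → wedgoviduv, wuhe → wuheuv) add -uv.
The other patterns: stems beginning with s- add the prefix ti-; stems beginning with g-, l- or n- add -et.
So wuphol → wupholuv.

wupholuv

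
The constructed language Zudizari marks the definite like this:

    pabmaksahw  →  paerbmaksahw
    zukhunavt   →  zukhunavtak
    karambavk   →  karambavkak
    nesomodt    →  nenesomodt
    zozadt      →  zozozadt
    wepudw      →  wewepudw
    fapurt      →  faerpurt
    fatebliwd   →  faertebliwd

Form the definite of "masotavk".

masotavkak

zukhunavt and zozadt both end in -t yet inflect differently (zukhunavtak, zozozadt), so the final letter is not what conditions the rule; the second-to-last letter is.
"masotavk" has second-to-last letter 'v'. The stems whose second-to-last letter is 'v' (zukhunavt → zukhunavtak, karambavk → karambavkak) add -ak.
The other patterns: stems whose second-to-last letter is 'd' repeat the first consonant+vowel as a prefix; stems whose second-to-last letter is 'h', 'r' or 'w' insert -er- after the first vowel.
So masotavk → masotavkak.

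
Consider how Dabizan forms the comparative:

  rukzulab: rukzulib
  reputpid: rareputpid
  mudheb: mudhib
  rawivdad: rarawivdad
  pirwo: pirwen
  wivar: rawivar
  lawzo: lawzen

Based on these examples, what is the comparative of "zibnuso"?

zibnusen

rukzulab and rawivdad both have last vowel 'a' yet inflect differently (rukzulib, rarawivdad), so the last vowel is not what conditions the rule; the final letter is.
"zibnuso" ends in -o. The stems ending in -o (lawzo → lawzen, pirwo → pirwen) drop the final letter and add -en.
So zibnuso → zibnusen.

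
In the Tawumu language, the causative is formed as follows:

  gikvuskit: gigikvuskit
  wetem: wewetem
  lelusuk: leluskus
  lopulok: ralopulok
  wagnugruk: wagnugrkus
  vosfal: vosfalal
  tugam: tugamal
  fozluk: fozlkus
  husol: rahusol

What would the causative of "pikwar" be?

pikwaral

vosfal and husol both end in -l yet inflect differently (vosfalal, rahusol), so the final letter is not what conditions the rule; the last vowel is.
"pikwar" has last vowel 'a'. The stems whose last vowel is 'a' (tugam → tugamal, vosfal → vosfalal) add -al.
The other patterns: stems whose last vowel is 'u' delete the last vowel and add -us; stems whose last vowel is 'o' add the prefix ra-; stems whose last vowel is 'e' or 'i' repeat the first consonant+vowel as a prefix.
So pikwar → pikwaral.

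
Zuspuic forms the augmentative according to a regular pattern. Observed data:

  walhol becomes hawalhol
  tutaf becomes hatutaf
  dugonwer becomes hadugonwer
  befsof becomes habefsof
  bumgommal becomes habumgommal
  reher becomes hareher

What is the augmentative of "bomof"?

Every pair shown (walhol → hawalhol, tutaf → hatutaf, dugonwer → hadugonwer, …) follows the same rule: add the prefix ha-.
So bomof → habomof.

habomof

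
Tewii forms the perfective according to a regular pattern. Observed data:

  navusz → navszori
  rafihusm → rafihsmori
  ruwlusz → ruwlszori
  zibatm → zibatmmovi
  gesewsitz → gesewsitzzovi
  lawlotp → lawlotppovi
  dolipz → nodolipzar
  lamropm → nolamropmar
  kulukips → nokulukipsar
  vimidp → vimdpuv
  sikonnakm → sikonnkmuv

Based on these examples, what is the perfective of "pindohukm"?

"pindohukm" has second-to-last letter 'k'. The one such stem in the data (sikonnakm → sikonnkmuv) deletes the last vowel and adds -uv (as does vimidp), so the same rule applies.
So pindohukm → pindohkmuv.

pindohkmuv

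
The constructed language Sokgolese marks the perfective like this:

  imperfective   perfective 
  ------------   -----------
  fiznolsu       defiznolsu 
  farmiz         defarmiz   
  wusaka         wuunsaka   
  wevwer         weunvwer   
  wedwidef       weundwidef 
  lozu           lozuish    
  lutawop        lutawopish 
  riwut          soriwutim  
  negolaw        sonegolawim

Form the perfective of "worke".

wounrke

fiznolsu and lozu both end in -u yet inflect differently (defiznolsu, lozuish), so the final letter is not what conditions the rule; the first letter is.
"worke" begins with w-. The stems beginning with w- (wusaka → wuunsaka, wevwer → weunvwer, wedwidef → weundwidef) insert -un- after the first vowel.
The other patterns: stems beginning with f- add the prefix de-; stems beginning with l- add -ish; stems beginning with n- or r- add so- … -im around the stem.
So worke → wounrke.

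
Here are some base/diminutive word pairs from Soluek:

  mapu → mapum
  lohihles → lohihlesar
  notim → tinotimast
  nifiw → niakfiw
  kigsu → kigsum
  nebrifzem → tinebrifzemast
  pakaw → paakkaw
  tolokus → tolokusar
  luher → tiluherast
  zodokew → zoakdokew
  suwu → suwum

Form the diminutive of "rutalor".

tirutalorast

"rutalor" ends in -r. The one such stem in the data (luher → tiluherast) adds ti- … -ast around the stem, so the same rule applies.
So rutalor → tirutalorast.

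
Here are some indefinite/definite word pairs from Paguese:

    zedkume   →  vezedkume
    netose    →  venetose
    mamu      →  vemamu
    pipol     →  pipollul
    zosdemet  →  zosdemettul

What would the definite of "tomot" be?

tomottul

zedkume and zosdemet both have last vowel 'e' yet inflect differently (vezedkume, zosdemettul), so the last vowel is not what conditions the rule; whether the stem ends in a vowel or a consonant is.
"tomot" ends in a consonant. The stems ending in a consonant (pipol → pipollul, zosdemet → zosdemettul) double the final consonant and add -ul.
The other pattern: stems ending in a vowel add the prefix ve-.
So tomot → tomottul.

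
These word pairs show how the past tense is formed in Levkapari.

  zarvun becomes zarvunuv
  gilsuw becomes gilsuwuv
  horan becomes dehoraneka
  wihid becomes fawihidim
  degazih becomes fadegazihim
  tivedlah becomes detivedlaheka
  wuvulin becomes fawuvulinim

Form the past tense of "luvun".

luvunuv

horan and zarvun both end in -n yet inflect differently (dehoraneka, zarvunuv), so the final letter is not what conditions the rule; the last vowel is.
"luvun" has last vowel 'u'. The stems whose last vowel is 'u' (zarvun → zarvunuv, gilsuw → gilsuwuv) add -uv.
So luvun → luvunuv.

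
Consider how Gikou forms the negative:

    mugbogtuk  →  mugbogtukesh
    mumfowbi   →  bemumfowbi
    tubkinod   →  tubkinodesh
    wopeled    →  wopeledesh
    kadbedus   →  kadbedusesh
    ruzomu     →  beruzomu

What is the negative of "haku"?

behaku

"haku" ends in a vowel. The stems ending in a vowel (ruzomu → beruzomu, mumfowbi → bemumfowbi) add the prefix be-.
The other pattern: stems ending in a consonant add -esh.
So haku → behaku.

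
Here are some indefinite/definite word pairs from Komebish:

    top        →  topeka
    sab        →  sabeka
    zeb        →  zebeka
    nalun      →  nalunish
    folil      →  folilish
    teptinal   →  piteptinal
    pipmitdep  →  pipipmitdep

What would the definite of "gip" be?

folil and teptinal both end in -l yet inflect differently (folilish, piteptinal), so the final letter is not what conditions the rule; the number of vowels is.
"gip" has 1 vowel. The stems with 1 vowel (top → topeka, sab → sabeka, zeb → zebeka) add -eka.
The other patterns: stems with 2 vowels add -ish; stems with 3 vowels add the prefix pi-.
So gip → gipeka.

gipeka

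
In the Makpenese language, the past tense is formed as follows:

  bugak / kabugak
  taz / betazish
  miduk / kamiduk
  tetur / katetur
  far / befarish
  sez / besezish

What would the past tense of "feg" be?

"feg" has 1 vowel. The stems with 1 vowel (taz → betazish, sez → besezish, far → befarish) add be- … -ish around the stem.
The other pattern: stems with 2 vowels add the prefix ka-.
So feg → befegish.

befegish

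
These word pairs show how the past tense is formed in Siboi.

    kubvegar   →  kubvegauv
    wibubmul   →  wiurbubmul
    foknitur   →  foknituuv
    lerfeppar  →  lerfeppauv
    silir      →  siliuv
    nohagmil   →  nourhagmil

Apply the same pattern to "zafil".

zaurfil

"zafil" ends in -l. The stems ending in -l (wibubmul → wiurbubmul, nohagmil → nourhagmil) insert -ur- after the first vowel.
The other pattern: stems ending in -r drop the final letter and add -uv.
So zafil → zaurfil.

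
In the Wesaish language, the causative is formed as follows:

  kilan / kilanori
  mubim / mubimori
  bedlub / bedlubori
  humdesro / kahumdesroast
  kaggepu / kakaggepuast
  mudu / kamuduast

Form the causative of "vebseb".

vebsebori

"vebseb" ends in a consonant. The stems ending in a consonant (kilan → kilanori, mubim → mubimori, bedlub → bedlubori) add -ori.
The other pattern: stems ending in a vowel add ka- … -ast around the stem.
So vebseb → vebsebori.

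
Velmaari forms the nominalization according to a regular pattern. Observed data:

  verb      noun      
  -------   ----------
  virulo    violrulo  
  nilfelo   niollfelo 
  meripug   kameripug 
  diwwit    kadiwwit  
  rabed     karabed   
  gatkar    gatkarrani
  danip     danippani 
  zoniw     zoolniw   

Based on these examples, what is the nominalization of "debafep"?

debafeppani

zoniw and danip both have last vowel 'i' yet inflect differently (zoolniw, danippani), so the last vowel is not what conditions the rule; the final letter is.
"debafep" ends in -p. The one such stem in the data (danip → danippani) doubles the final consonant and adds -ani (as does gatkar), so the same rule applies.
So debafep → debafeppani.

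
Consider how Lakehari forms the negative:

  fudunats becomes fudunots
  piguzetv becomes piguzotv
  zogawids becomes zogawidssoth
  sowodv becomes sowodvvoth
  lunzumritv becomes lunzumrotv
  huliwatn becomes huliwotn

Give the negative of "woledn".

wolednnoth

lunzumritv and sowodv both end in -v yet inflect differently (lunzumrotv, sowodvvoth), so the final letter is not what conditions the rule; the second-to-last letter is.
"woledn" has second-to-last letter 'd'. The stems whose second-to-last letter is 'd' (sowodv → sowodvvoth, zogawids → zogawidssoth) double the final consonant and add -oth.
So woledn → wolednnoth.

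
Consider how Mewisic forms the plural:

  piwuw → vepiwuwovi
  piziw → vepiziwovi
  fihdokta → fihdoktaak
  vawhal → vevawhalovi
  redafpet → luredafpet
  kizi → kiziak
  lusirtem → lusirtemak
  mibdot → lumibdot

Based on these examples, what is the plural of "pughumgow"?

vepughumgowovi

vawhal and fihdokta both have last vowel 'a' yet inflect differently (vevawhalovi, fihdoktaak), so the last vowel is not what conditions the rule; the final letter is.
"pughumgow" ends in -w. The stems ending in -w (piwuw → vepiwuwovi, piziw → vepiziwovi) add ve- … -ovi around the stem.
The other patterns: stems ending in -t add the prefix lu-; stems ending in -a, -i or -m add -ak.
So pughumgow → vepughumgowovi.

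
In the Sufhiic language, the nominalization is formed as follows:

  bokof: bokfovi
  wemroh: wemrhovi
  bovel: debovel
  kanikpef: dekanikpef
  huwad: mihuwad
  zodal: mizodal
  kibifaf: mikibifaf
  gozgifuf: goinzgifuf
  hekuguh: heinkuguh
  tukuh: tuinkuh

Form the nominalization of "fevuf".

feinvuf

bokof and kanikpef both end in -f yet inflect differently (bokfovi, dekanikpef), so the final letter is not what conditions the rule; the last vowel is.
"fevuf" has last vowel 'u'. The stems whose last vowel is 'u' (gozgifuf → goinzgifuf, hekuguh → heinkuguh, tukuh → tuinkuh) insert -in- after the first vowel.
So fevuf → feinvuf.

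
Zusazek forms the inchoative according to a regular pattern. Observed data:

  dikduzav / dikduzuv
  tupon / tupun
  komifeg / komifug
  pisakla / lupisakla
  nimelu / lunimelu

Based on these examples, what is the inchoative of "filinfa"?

pisakla and dikduzav both have last vowel 'a' yet inflect differently (lupisakla, dikduzuv), so the last vowel is not what conditions the rule; whether the stem ends in a vowel or a consonant is.
"filinfa" ends in a vowel. The stems ending in a vowel (pisakla → lupisakla, nimelu → lunimelu) add the prefix lu-.
So filinfa → lufilinfa.

lufilinfa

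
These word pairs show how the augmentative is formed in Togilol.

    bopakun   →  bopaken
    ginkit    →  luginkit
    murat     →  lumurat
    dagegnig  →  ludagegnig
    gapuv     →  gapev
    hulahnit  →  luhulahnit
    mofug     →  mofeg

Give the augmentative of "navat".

lunavat

"navat" has last vowel 'a'. The one such stem in the data (murat → lumurat) adds the prefix lu-, so the same rule applies.
The other pattern: stems whose last vowel is 'u' change the last vowel to 'e'.
So navat → lunavat.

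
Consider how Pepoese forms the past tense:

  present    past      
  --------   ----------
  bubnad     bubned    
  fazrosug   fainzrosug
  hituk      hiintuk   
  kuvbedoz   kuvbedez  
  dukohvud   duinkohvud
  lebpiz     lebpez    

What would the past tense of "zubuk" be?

dukohvud and bubnad both end in -d yet inflect differently (duinkohvud, bubned), so the final letter is not what conditions the rule; the last vowel is.
"zubuk" has last vowel 'u'. The stems whose last vowel is 'u' (dukohvud → duinkohvud, fazrosug → fainzrosug, hituk → hiintuk) insert -in- after the first vowel.
So zubuk → zuinbuk.

zuinbuk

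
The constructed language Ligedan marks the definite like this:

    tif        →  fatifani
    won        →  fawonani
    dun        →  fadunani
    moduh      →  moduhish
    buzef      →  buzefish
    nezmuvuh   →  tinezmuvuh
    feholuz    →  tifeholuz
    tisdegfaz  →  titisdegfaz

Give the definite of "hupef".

"hupef" has 2 vowels. The stems with 2 vowels (moduh → moduhish, buzef → buzefish) add -ish.
The other patterns: stems with 1 vowel add fa- … -ani around the stem; stems with 3 vowels add the prefix ti-.
So hupef → hupefish.

hupefish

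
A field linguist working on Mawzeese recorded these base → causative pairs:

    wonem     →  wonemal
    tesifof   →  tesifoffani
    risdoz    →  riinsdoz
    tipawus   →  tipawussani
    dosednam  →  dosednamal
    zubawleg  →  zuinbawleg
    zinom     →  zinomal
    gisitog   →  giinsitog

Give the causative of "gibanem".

gibanemal

zinom and tesifof both have last vowel 'o' yet inflect differently (zinomal, tesifoffani), so the last vowel is not what conditions the rule; the final letter is.
"gibanem" ends in -m. The stems ending in -m (wonem → wonemal, dosednam → dosednamal, zinom → zinomal) add -al.
So gibanem → gibanemal.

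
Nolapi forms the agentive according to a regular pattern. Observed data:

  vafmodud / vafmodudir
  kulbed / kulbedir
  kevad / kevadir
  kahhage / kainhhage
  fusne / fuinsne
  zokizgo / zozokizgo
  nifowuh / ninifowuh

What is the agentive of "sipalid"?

sipalidir

kulbed and kahhage both have last vowel 'e' yet inflect differently (kulbedir, kainhhage), so the last vowel is not what conditions the rule; the final letter is.
"sipalid" ends in -d. The stems ending in -d (vafmodud → vafmodudir, kulbed → kulbedir, kevad → kevadir) add -ir.
The other patterns: stems ending in -e insert -in- after the first vowel; stems ending in -h or -o repeat the first consonant+vowel as a prefix.
So sipalid → sipalidir.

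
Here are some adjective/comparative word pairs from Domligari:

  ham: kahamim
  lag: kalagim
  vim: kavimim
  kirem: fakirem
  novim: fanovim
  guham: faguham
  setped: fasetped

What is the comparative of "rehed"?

farehed

ham and kirem both end in -m yet inflect differently (kahamim, fakirem), so the final letter is not what conditions the rule; the number of vowels is.
"rehed" has 2 vowels. The stems with 2 vowels (kirem → fakirem, novim → fanovim, guham → faguham) add the prefix fa-.
So rehed → farehed.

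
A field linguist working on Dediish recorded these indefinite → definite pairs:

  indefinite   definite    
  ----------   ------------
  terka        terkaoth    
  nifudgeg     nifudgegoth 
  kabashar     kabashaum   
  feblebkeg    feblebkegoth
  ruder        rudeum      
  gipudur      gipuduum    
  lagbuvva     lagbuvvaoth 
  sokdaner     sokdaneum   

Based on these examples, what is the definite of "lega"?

legaoth

ruder and feblebkeg both have last vowel 'e' yet inflect differently (rudeum, feblebkegoth), so the last vowel is not what conditions the rule; the final letter is.
"lega" ends in -a. The stems ending in -a (terka → terkaoth, lagbuvva → lagbuvvaoth) add -oth.
So lega → legaoth.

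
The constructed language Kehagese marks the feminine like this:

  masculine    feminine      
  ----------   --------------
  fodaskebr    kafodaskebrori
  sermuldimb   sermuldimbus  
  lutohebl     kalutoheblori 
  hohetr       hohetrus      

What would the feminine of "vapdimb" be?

vapdimbus

fodaskebr and hohetr both end in -r yet inflect differently (kafodaskebrori, hohetrus), so the final letter is not what conditions the rule; the second-to-last letter is.
"vapdimb" has second-to-last letter 'm'. The one such stem in the data (sermuldimb → sermuldimbus) adds -us, so the same rule applies.
So vapdimb → vapdimbus.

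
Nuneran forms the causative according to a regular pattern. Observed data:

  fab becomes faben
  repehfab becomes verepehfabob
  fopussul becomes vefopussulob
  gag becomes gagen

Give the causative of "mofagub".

repehfab and fab both end in -b yet inflect differently (verepehfabob, faben), so the final letter is not what conditions the rule; the number of vowels is.
"mofagub" has 3 vowels. The stems with 3 vowels (fopussul → vefopussulob, repehfab → verepehfabob) add ve- … -ob around the stem.
So mofagub → vemofagubob.

vemofagubob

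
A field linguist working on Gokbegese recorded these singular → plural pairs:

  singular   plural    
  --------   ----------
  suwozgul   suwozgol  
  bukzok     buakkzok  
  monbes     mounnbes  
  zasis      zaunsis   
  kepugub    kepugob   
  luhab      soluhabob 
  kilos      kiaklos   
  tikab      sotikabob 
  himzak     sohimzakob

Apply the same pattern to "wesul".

kepugub and tikab both end in -b yet inflect differently (kepugob, sotikabob), so the final letter is not what conditions the rule; the last vowel is.
"wesul" has last vowel 'u'. The stems whose last vowel is 'u' (suwozgul → suwozgol, kepugub → kepugob) change the last vowel to 'o'.
The other patterns: stems whose last vowel is 'e' or 'i' insert -un- after the first vowel; stems whose last vowel is 'a' add so- … -ob around the stem; stems whose last vowel is 'o' insert -ak- after the first vowel.
So wesul → wesol.

wesol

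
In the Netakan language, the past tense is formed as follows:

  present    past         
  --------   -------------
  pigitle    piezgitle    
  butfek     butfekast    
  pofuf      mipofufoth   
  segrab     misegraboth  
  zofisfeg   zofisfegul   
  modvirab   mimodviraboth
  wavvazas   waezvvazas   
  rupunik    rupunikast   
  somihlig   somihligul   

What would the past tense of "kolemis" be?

"kolemis" ends in -s. The one such stem in the data (wavvazas → waezvvazas) inserts -ez- after the first vowel (as does pigitle), so the same rule applies.
The other patterns: stems ending in -k add -ast; stems ending in -b or -f add mi- … -oth around the stem; stems ending in -g add -ul.
So kolemis → koezlemis.

koezlemis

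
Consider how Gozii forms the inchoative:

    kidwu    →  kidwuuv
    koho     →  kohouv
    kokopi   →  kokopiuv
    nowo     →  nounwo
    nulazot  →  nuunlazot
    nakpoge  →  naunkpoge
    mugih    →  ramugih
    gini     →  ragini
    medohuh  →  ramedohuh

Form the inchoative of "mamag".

koho and nowo both end in -o yet inflect differently (kohouv, nounwo), so the final letter is not what conditions the rule; the first letter is.
"mamag" begins with m-. The stems beginning with m- (mugih → ramugih, medohuh → ramedohuh) add the prefix ra-.
The other patterns: stems beginning with k- add -uv; stems beginning with n- insert -un- after the first vowel.
So mamag → ramamag.

ramamag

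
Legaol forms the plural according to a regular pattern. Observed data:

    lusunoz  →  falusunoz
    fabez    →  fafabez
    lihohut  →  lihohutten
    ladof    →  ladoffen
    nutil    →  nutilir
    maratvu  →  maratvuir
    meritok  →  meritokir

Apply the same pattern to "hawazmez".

fahawazmez

"hawazmez" ends in -z. The stems ending in -z (lusunoz → falusunoz, fabez → fafabez) add the prefix fa-.
So hawazmez → fahawazmez.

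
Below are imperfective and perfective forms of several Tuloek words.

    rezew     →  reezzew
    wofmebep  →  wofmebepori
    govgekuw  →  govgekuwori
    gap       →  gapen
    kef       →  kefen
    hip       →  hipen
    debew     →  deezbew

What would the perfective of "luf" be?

hip and wofmebep both end in -p yet inflect differently (hipen, wofmebepori), so the final letter is not what conditions the rule; the number of vowels is.
"luf" has 1 vowel. The stems with 1 vowel (hip → hipen, kef → kefen, gap → gapen) add -en.
So luf → lufen.

lufen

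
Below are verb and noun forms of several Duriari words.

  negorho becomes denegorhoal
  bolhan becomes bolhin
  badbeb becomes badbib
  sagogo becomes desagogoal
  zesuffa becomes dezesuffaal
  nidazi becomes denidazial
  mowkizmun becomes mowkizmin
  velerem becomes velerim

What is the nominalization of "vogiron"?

zesuffa and bolhan both have last vowel 'a' yet inflect differently (dezesuffaal, bolhin), so the last vowel is not what conditions the rule; whether the stem ends in a vowel or a consonant is.
"vogiron" ends in a consonant. The stems ending in a consonant (bolhan → bolhin, mowkizmun → mowkizmin, badbeb → badbib) change the last vowel to 'i'.
The other pattern: stems ending in a vowel add de- … -al around the stem.
So vogiron → vogirin.

vogirin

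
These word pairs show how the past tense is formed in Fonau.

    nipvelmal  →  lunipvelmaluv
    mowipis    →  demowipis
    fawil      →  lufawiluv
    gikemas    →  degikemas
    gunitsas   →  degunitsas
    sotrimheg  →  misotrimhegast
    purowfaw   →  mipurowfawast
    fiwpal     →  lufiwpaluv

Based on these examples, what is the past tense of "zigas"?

dezigas

purowfaw and fiwpal both have last vowel 'a' yet inflect differently (mipurowfawast, lufiwpaluv), so the last vowel is not what conditions the rule; the final letter is.
"zigas" ends in -s. The stems ending in -s (gikemas → degikemas, gunitsas → degunitsas, mowipis → demowipis) add the prefix de-.
So zigas → dezigas.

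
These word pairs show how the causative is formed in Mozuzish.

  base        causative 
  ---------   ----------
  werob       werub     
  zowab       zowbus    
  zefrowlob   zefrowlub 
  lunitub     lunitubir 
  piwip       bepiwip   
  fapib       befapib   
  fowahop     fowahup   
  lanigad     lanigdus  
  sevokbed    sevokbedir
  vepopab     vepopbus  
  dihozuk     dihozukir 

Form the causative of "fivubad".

werob and zowab both end in -b yet inflect differently (werub, zowbus), so the final letter is not what conditions the rule; the last vowel is.
"fivubad" has last vowel 'a'. The stems whose last vowel is 'a' (zowab → zowbus, vepopab → vepopbus, lanigad → lanigdus) delete the last vowel and add -us.
The other patterns: stems whose last vowel is 'o' change the last vowel to 'u'; stems whose last vowel is 'e' or 'u' add -ir; stems whose last vowel is 'i' add the prefix be-.
So fivubad → fivubdus.

fivubdus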